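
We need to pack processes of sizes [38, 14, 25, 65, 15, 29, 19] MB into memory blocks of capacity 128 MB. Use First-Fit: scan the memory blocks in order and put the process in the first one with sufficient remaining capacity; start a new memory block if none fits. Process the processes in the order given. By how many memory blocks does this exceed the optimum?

0

First-Fit: [38,14,25,15,29] [65,19] → 2 memory blocks.
Total size 205 MB; any packing needs at least ⌈205/128⌉ = 2 memory blocks.
So 2 is already optimal.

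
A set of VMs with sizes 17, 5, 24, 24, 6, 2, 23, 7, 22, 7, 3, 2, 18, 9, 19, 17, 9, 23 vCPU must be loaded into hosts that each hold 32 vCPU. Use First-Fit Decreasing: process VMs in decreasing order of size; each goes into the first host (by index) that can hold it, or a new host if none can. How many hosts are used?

9 hosts

Sorted descending: 24, 24, 23, 23, 22, 19, 18, 17, 17, 9, 9, 7, 7, 6, 5, 3, 2, 2.
24 vCPU → host 1 (remaining 8 vCPU)
24 vCPU → host 2 (remaining 8 vCPU)
23 vCPU → host 3 (remaining 9 vCPU)
23 vCPU → host 4 (remaining 9 vCPU)
22 vCPU → host 5 (remaining 10 vCPU)
19 vCPU → host 6 (remaining 13 vCPU)
18 vCPU → host 7 (remaining 14 vCPU)
17 vCPU → host 8 (remaining 15 vCPU)
17 vCPU → host 9 (remaining 15 vCPU)
9 vCPU → host 3 (remaining 0 vCPU)
9 vCPU → host 4 (remaining 0 vCPU)
7 vCPU → host 1 (remaining 1 vCPU)
7 vCPU → host 2 (remaining 1 vCPU)
6 vCPU → host 5 (remaining 4 vCPU)
5 vCPU → host 6 (remaining 8 vCPU)
3 vCPU → host 5 (remaining 1 vCPU)
2 vCPU → host 6 (remaining 6 vCPU)
2 vCPU → host 6 (remaining 4 vCPU)
Final hosts: [24,7] [24,7] [23,9] [23,9] [22,6,3] [19,5,2,2] [18] [17] [17].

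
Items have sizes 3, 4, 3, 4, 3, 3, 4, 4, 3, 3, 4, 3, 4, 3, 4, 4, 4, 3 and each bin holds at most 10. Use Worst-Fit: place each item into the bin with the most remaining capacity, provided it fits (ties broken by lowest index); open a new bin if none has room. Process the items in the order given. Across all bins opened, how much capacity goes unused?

7

Put 3 in bin 1; 7 remain.
Put 4 in bin 1; 3 remain.
Put 3 in bin 1; 0 remain.
Put 4 in bin 2; 6 remain.
Put 3 in bin 2; 3 remain.
Put 3 in bin 2; 0 remain.
Put 4 in bin 3; 6 remain.
Put 4 in bin 3; 2 remain.
Put 3 in bin 4; 7 remain.
Put 3 in bin 4; 4 remain.
Put 4 in bin 4; 0 remain.
Put 3 in bin 5; 7 remain.
Put 4 in bin 5; 3 remain.
Put 3 in bin 5; 0 remain.
Put 4 in bin 6; 6 remain.
Put 4 in bin 6; 2 remain.
Put 4 in bin 7; 6 remain.
Put 3 in bin 7; 3 remain.
7 bins × 10 = 70; used 63; unused 7.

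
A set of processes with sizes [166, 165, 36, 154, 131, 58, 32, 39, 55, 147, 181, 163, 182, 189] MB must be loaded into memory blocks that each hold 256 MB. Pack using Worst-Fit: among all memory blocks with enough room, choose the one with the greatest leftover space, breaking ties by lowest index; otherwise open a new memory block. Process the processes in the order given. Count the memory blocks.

Put 166 MB in memory block 1; 90 MB remain.
Put 165 MB in memory block 2; 91 MB remain.
Put 36 MB in memory block 2; 55 MB remain.
Put 154 MB in memory block 3; 102 MB remain.
Put 131 MB in memory block 4; 125 MB remain.
Put 58 MB in memory block 4; 67 MB remain.
Put 32 MB in memory block 3; 70 MB remain.
Put 39 MB in memory block 1; 51 MB remain.
Put 55 MB in memory block 3; 15 MB remain.
Put 147 MB in memory block 5; 109 MB remain.
Put 181 MB in memory block 6; 75 MB remain.
Put 163 MB in memory block 7; 93 MB remain.
Put 182 MB in memory block 8; 74 MB remain.
Put 189 MB in memory block 9; 67 MB remain.

9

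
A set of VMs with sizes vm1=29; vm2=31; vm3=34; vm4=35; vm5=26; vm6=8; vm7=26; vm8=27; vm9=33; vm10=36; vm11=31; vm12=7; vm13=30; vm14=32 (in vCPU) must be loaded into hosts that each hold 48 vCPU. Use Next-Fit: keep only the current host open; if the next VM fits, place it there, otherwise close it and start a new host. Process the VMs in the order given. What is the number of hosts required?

Put vm1 (29 vCPU) in host 1; 19 vCPU remain.
Put vm2 (31 vCPU) in host 2; 17 vCPU remain.
Put vm3 (34 vCPU) in host 3; 14 vCPU remain.
Put vm4 (35 vCPU) in host 4; 13 vCPU remain.
Put vm5 (26 vCPU) in host 5; 22 vCPU remain.
Put vm6 (8 vCPU) in host 5; 14 vCPU remain.
Put vm7 (26 vCPU) in host 6; 22 vCPU remain.
Put vm8 (27 vCPU) in host 7; 21 vCPU remain.
Put vm9 (33 vCPU) in host 8; 15 vCPU remain.
Put vm10 (36 vCPU) in host 9; 12 vCPU remain.
Put vm11 (31 vCPU) in host 10; 17 vCPU remain.
Put vm12 (7 vCPU) in host 10; 10 vCPU remain.
Put vm13 (30 vCPU) in host 11; 18 vCPU remain.
Put vm14 (32 vCPU) in host 12; 16 vCPU remain.

12 hosts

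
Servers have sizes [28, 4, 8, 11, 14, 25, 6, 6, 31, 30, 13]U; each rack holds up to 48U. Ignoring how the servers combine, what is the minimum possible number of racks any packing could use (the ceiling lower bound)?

4

Total size = 28 + 4 + 8 + 11 + 14 + 25 + 6 + 6 + 31 + 30 + 13 = 176U.
⌈176 / 48⌉ = 4.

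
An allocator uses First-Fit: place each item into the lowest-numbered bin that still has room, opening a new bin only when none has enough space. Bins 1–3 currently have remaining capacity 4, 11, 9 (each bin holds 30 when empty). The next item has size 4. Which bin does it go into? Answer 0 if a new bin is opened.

Bins with room: bin 1 (4), bin 2 (11), bin 3 (9).
The first with room is bin 1.

1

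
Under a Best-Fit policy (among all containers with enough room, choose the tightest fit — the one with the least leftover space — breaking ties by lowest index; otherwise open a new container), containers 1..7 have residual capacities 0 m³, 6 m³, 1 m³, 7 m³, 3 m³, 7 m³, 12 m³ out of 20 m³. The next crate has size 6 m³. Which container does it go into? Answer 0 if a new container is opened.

2

Containers with room: container 2 (6 m³), container 4 (7 m³), container 6 (7 m³), container 7 (12 m³).
Tightest fit is container 2 with 6 m³ free.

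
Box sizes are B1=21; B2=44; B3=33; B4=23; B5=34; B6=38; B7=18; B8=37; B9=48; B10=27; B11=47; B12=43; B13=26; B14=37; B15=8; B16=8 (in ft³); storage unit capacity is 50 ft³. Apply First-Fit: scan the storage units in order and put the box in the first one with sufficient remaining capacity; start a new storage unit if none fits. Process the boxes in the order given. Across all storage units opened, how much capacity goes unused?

108

Put B1 (21 ft³) in storage unit 1; 29 ft³ remain.
Put B2 (44 ft³) in storage unit 2; 6 ft³ remain.
Put B3 (33 ft³) in storage unit 3; 17 ft³ remain.
Put B4 (23 ft³) in storage unit 1; 6 ft³ remain.
Put B5 (34 ft³) in storage unit 4; 16 ft³ remain.
Put B6 (38 ft³) in storage unit 5; 12 ft³ remain.
Put B7 (18 ft³) in storage unit 6; 32 ft³ remain.
Put B8 (37 ft³) in storage unit 7; 13 ft³ remain.
Put B9 (48 ft³) in storage unit 8; 2 ft³ remain.
Put B10 (27 ft³) in storage unit 6; 5 ft³ remain.
Put B11 (47 ft³) in storage unit 9; 3 ft³ remain.
Put B12 (43 ft³) in storage unit 10; 7 ft³ remain.
Put B13 (26 ft³) in storage unit 11; 24 ft³ remain.
Put B14 (37 ft³) in storage unit 12; 13 ft³ remain.
Put B15 (8 ft³) in storage unit 3; 9 ft³ remain.
Put B16 (8 ft³) in storage unit 3; 1 ft³ remain.
12 storage units × 50 ft³ = 600 ft³; used 492 ft³; unused 108 ft³.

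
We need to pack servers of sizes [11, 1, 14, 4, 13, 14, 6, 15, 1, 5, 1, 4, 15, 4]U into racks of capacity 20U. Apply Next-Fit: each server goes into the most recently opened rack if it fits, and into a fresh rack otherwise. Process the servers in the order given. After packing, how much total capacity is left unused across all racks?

32

rack 1: place 11U, 9U left
rack 1: place 1U, 8U left
rack 2: place 14U, 6U left
rack 2: place 4U, 2U left
rack 3: place 13U, 7U left
rack 4: place 14U, 6U left
rack 4: place 6U, 0U left
rack 5: place 15U, 5U left
rack 5: place 1U, 4U left
rack 6: place 5U, 15U left
rack 6: place 1U, 14U left
rack 6: place 4U, 10U left
rack 7: place 15U, 5U left
rack 7: place 4U, 1U left
7 racks × 20U = 140U; used 108U; unused 32U.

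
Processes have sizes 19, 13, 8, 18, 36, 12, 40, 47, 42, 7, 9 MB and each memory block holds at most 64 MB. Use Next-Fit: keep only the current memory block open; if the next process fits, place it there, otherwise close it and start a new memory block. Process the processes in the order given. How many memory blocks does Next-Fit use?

19 MB → memory block 1 (remaining 45 MB)
13 MB → memory block 1 (remaining 32 MB)
8 MB → memory block 1 (remaining 24 MB)
18 MB → memory block 1 (remaining 6 MB)
36 MB → memory block 2 (remaining 28 MB)
12 MB → memory block 2 (remaining 16 MB)
40 MB → memory block 3 (remaining 24 MB)
47 MB → memory block 4 (remaining 17 MB)
42 MB → memory block 5 (remaining 22 MB)
7 MB → memory block 5 (remaining 15 MB)
9 MB → memory block 5 (remaining 6 MB)
Final memory blocks: [19,13,8,18] [36,12] [40] [47] [42,7,9].

5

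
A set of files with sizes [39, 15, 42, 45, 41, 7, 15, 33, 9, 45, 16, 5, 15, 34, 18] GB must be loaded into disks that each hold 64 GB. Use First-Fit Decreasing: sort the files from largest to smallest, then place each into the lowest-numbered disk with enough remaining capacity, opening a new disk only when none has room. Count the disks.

7

Sorted descending: 45, 45, 42, 41, 39, 34, 33, 18, 16, 15, 15, 15, 9, 7, 5.
disk 1: place 45 GB, 19 GB left
disk 2: place 45 GB, 19 GB left
disk 3: place 42 GB, 22 GB left
disk 4: place 41 GB, 23 GB left
disk 5: place 39 GB, 25 GB left
disk 6: place 34 GB, 30 GB left
disk 7: place 33 GB, 31 GB left
disk 1: place 18 GB, 1 GB left
disk 2: place 16 GB, 3 GB left
disk 3: place 15 GB, 7 GB left
disk 4: place 15 GB, 8 GB left
disk 5: place 15 GB, 10 GB left
disk 5: place 9 GB, 1 GB left
disk 3: place 7 GB, 0 GB left
disk 4: place 5 GB, 3 GB left
Final disks: [45,18] [45,16] [42,15,7] [41,15,5] [39,15,9] [34] [33].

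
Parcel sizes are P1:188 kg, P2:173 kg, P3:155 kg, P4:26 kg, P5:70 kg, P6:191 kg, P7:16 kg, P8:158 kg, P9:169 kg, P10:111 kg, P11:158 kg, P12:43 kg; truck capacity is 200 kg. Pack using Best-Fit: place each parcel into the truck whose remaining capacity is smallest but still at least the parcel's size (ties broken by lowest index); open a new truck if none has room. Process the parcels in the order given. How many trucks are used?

9

Put P1 (188 kg) in truck 1; 12 kg remain.
Put P2 (173 kg) in truck 2; 27 kg remain.
Put P3 (155 kg) in truck 3; 45 kg remain.
Put P4 (26 kg) in truck 2; 1 kg remain.
Put P5 (70 kg) in truck 4; 130 kg remain.
Put P6 (191 kg) in truck 5; 9 kg remain.
Put P7 (16 kg) in truck 3; 29 kg remain.
Put P8 (158 kg) in truck 6; 42 kg remain.
Put P9 (169 kg) in truck 7; 31 kg remain.
Put P10 (111 kg) in truck 4; 19 kg remain.
Put P11 (158 kg) in truck 8; 42 kg remain.
Put P12 (43 kg) in truck 9; 157 kg remain.
Final trucks: [188] [173,26] [155,16] [70,111] [191] [158] [169] [158] [43].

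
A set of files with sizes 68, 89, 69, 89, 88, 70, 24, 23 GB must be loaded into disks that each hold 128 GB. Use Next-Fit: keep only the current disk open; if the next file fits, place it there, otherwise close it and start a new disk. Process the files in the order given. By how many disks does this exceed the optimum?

Next-Fit: [68] [89] [69] [89] [88] [70,24,23] → 6 disks.
6 files exceed 64 GB (half the capacity), and no two of those can share a disk, so at least 6 disks are needed.
So 6 is already optimal.

0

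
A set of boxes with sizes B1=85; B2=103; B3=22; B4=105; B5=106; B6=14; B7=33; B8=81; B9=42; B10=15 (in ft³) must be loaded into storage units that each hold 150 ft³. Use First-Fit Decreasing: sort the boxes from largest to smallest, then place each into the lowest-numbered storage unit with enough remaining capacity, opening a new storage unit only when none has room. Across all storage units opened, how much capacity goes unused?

Sorted descending: 106, 105, 103, 85, 81, 42, 33, 22, 15, 14.
106 ft³ → storage unit 1 (remaining 44 ft³)
105 ft³ → storage unit 2 (remaining 45 ft³)
103 ft³ → storage unit 3 (remaining 47 ft³)
85 ft³ → storage unit 4 (remaining 65 ft³)
81 ft³ → storage unit 5 (remaining 69 ft³)
42 ft³ → storage unit 1 (remaining 2 ft³)
33 ft³ → storage unit 2 (remaining 12 ft³)
22 ft³ → storage unit 3 (remaining 25 ft³)
15 ft³ → storage unit 3 (remaining 10 ft³)
14 ft³ → storage unit 4 (remaining 51 ft³)
5 storage units × 150 ft³ = 750 ft³; used 606 ft³; unused 144 ft³.

144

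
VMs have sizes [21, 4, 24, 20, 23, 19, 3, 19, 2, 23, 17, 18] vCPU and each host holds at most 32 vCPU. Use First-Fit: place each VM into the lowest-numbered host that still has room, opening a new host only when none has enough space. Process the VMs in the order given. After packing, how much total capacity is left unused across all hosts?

Put 21 vCPU in host 1; 11 vCPU remain.
Put 4 vCPU in host 1; 7 vCPU remain.
Put 24 vCPU in host 2; 8 vCPU remain.
Put 20 vCPU in host 3; 12 vCPU remain.
Put 23 vCPU in host 4; 9 vCPU remain.
Put 19 vCPU in host 5; 13 vCPU remain.
Put 3 vCPU in host 1; 4 vCPU remain.
Put 19 vCPU in host 6; 13 vCPU remain.
Put 2 vCPU in host 1; 2 vCPU remain.
Put 23 vCPU in host 7; 9 vCPU remain.
Put 17 vCPU in host 8; 15 vCPU remain.
Put 18 vCPU in host 9; 14 vCPU remain.
9 hosts × 32 vCPU = 288 vCPU; used 193 vCPU; unused 95 vCPU.

95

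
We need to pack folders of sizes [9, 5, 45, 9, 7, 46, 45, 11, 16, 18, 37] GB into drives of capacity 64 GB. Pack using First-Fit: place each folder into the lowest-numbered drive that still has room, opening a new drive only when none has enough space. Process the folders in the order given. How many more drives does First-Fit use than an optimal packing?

1

First-Fit: [9,5,45] [9,7,46] [45,11] [16,18] [37] → 5 drives.
Total size 248 GB; any packing needs at least ⌈248/64⌉ = 4 drives.
An optimal packing achieves that bound: [46,18] [45,16] [45,11,7] [37,9,9,5] → 4 drives.
Excess: 5 − 4 = 1.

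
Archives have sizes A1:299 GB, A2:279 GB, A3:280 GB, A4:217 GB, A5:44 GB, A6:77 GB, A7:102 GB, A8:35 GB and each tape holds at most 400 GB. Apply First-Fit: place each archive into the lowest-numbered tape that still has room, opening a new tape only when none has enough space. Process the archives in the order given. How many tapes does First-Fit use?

A1 (299 GB) → tape 1 (remaining 101 GB)
A2 (279 GB) → tape 2 (remaining 121 GB)
A3 (280 GB) → tape 3 (remaining 120 GB)
A4 (217 GB) → tape 4 (remaining 183 GB)
A5 (44 GB) → tape 1 (remaining 57 GB)
A6 (77 GB) → tape 2 (remaining 44 GB)
A7 (102 GB) → tape 3 (remaining 18 GB)
A8 (35 GB) → tape 1 (remaining 22 GB)

4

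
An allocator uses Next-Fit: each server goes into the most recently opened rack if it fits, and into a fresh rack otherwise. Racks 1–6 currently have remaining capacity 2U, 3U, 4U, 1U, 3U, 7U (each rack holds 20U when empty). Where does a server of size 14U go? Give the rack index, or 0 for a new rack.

Next-Fit only looks at rack 6, which has 7U free.
14U does not fit, so a new rack is opened.

0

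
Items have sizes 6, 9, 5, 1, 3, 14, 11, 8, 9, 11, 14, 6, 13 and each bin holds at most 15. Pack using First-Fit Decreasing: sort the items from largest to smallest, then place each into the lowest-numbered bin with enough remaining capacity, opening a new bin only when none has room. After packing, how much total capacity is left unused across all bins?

Sorted descending: 14, 14, 13, 11, 11, 9, 9, 8, 6, 6, 5, 3, 1.
Put 14 in bin 1; 1 remain.
Put 14 in bin 2; 1 remain.
Put 13 in bin 3; 2 remain.
Put 11 in bin 4; 4 remain.
Put 11 in bin 5; 4 remain.
Put 9 in bin 6; 6 remain.
Put 9 in bin 7; 6 remain.
Put 8 in bin 8; 7 remain.
Put 6 in bin 6; 0 remain.
Put 6 in bin 7; 0 remain.
Put 5 in bin 8; 2 remain.
Put 3 in bin 4; 1 remain.
Put 1 in bin 1; 0 remain.
8 bins × 15 = 120; used 110; unused 10.

10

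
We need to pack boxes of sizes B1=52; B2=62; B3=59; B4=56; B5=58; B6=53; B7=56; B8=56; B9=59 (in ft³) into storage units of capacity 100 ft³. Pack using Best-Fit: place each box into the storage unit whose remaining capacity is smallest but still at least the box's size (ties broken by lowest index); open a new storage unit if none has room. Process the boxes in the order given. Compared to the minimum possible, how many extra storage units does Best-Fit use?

Best-Fit: [52] [62] [59] [56] [58] [53] [56] [56] [59] → 9 storage units.
9 boxes exceed 50 ft³ (half the capacity), and no two of those can share a storage unit, so at least 9 storage units are needed.
So 9 is already optimal.

0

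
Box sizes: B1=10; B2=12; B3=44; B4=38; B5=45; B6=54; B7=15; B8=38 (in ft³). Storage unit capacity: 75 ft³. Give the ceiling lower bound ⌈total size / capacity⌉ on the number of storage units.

Total size = 10 + 12 + 44 + 38 + 45 + 54 + 15 + 38 = 256 ft³.
⌈256 / 75⌉ = 4.

4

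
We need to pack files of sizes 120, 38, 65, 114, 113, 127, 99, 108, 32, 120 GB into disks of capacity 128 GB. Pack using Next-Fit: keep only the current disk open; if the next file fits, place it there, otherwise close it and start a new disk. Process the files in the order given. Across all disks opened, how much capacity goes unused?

216

Put 120 GB in disk 1; 8 GB remain.
Put 38 GB in disk 2; 90 GB remain.
Put 65 GB in disk 2; 25 GB remain.
Put 114 GB in disk 3; 14 GB remain.
Put 113 GB in disk 4; 15 GB remain.
Put 127 GB in disk 5; 1 GB remain.
Put 99 GB in disk 6; 29 GB remain.
Put 108 GB in disk 7; 20 GB remain.
Put 32 GB in disk 8; 96 GB remain.
Put 120 GB in disk 9; 8 GB remain.
9 disks × 128 GB = 1152 GB; used 936 GB; unused 216 GB.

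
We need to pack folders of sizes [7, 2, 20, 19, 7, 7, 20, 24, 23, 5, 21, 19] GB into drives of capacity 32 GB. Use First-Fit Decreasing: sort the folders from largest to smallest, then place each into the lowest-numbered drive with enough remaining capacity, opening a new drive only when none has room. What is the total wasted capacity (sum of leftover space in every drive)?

50

Sorted descending: 24, 23, 21, 20, 20, 19, 19, 7, 7, 7, 5, 2.
Put 24 GB in drive 1; 8 GB remain.
Put 23 GB in drive 2; 9 GB remain.
Put 21 GB in drive 3; 11 GB remain.
Put 20 GB in drive 4; 12 GB remain.
Put 20 GB in drive 5; 12 GB remain.
Put 19 GB in drive 6; 13 GB remain.
Put 19 GB in drive 7; 13 GB remain.
Put 7 GB in drive 1; 1 GB remain.
Put 7 GB in drive 2; 2 GB remain.
Put 7 GB in drive 3; 4 GB remain.
Put 5 GB in drive 4; 7 GB remain.
Put 2 GB in drive 2; 0 GB remain.
7 drives × 32 GB = 224 GB; used 174 GB; unused 50 GB.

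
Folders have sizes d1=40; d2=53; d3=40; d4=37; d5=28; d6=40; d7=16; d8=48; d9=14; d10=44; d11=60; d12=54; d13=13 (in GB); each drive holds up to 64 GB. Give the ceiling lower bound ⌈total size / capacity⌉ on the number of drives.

8

Total size = 40 + 53 + 40 + 37 + 28 + 40 + 16 + 48 + 14 + 44 + 60 + 54 + 13 = 487 GB.
⌈487 / 64⌉ = 8.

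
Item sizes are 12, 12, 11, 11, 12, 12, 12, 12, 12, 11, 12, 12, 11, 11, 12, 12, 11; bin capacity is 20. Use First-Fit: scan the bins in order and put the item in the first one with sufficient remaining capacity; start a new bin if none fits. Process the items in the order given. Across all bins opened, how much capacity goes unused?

Put 12 in bin 1; 8 remain.
Put 12 in bin 2; 8 remain.
Put 11 in bin 3; 9 remain.
Put 11 in bin 4; 9 remain.
Put 12 in bin 5; 8 remain.
Put 12 in bin 6; 8 remain.
Put 12 in bin 7; 8 remain.
Put 12 in bin 8; 8 remain.
Put 12 in bin 9; 8 remain.
Put 11 in bin 10; 9 remain.
Put 12 in bin 11; 8 remain.
Put 12 in bin 12; 8 remain.
Put 11 in bin 13; 9 remain.
Put 11 in bin 14; 9 remain.
Put 12 in bin 15; 8 remain.
Put 12 in bin 16; 8 remain.
Put 11 in bin 17; 9 remain.
17 bins × 20 = 340; used 198; unused 142.

142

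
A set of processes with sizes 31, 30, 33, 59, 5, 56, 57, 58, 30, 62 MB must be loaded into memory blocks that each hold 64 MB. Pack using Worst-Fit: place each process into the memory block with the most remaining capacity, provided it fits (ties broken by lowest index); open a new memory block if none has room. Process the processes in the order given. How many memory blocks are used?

8 memory blocks

memory block 1: place 31 MB, 33 MB left
memory block 1: place 30 MB, 3 MB left
memory block 2: place 33 MB, 31 MB left
memory block 3: place 59 MB, 5 MB left
memory block 2: place 5 MB, 26 MB left
memory block 4: place 56 MB, 8 MB left
memory block 5: place 57 MB, 7 MB left
memory block 6: place 58 MB, 6 MB left
memory block 7: place 30 MB, 34 MB left
memory block 8: place 62 MB, 2 MB left
Final memory blocks: [31,30] [33,5] [59] [56] [57] [58] [30] [62].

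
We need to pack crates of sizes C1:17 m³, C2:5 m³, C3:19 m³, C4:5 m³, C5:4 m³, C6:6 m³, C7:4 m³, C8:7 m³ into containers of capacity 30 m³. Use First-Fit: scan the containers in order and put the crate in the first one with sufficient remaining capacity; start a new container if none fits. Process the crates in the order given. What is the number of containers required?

Put C1 (17 m³) in container 1; 13 m³ remain.
Put C2 (5 m³) in container 1; 8 m³ remain.
Put C3 (19 m³) in container 2; 11 m³ remain.
Put C4 (5 m³) in container 1; 3 m³ remain.
Put C5 (4 m³) in container 2; 7 m³ remain.
Put C6 (6 m³) in container 2; 1 m³ remain.
Put C7 (4 m³) in container 3; 26 m³ remain.
Put C8 (7 m³) in container 3; 19 m³ remain.
Final containers: [17,5,5] [19,4,6] [4,7].

3 containers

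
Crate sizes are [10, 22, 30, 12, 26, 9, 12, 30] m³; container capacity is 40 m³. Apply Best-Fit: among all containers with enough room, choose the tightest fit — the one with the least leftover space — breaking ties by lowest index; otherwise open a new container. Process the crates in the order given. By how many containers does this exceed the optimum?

1

Best-Fit: [10,22] [30,9] [12,26] [12] [30] → 5 containers.
Total size 151 m³; any packing needs at least ⌈151/40⌉ = 4 containers.
An optimal packing achieves that bound: [30,10] [30,9] [26,12] [22,12] → 4 containers.
Excess: 5 − 4 = 1.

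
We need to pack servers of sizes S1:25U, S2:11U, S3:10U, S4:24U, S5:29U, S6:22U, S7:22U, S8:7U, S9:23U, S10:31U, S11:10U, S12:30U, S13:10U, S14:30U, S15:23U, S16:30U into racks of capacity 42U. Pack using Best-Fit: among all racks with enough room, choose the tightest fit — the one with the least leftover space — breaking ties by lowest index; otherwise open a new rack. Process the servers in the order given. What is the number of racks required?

11 racks

rack 1: place S1 (25U), 17U left
rack 1: place S2 (11U), 6U left
rack 2: place S3 (10U), 32U left
rack 2: place S4 (24U), 8U left
rack 3: place S5 (29U), 13U left
rack 4: place S6 (22U), 20U left
rack 5: place S7 (22U), 20U left
rack 2: place S8 (7U), 1U left
rack 6: place S9 (23U), 19U left
rack 7: place S10 (31U), 11U left
rack 7: place S11 (10U), 1U left
rack 8: place S12 (30U), 12U left
rack 8: place S13 (10U), 2U left
rack 9: place S14 (30U), 12U left
rack 10: place S15 (23U), 19U left
rack 11: place S16 (30U), 12U left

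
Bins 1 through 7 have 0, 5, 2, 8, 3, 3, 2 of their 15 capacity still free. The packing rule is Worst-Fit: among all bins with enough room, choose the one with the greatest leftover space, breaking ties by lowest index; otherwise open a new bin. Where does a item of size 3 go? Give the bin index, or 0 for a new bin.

Bins with room: bin 2 (5), bin 4 (8), bin 5 (3), bin 6 (3).
Most room is bin 4 with 8 free.

4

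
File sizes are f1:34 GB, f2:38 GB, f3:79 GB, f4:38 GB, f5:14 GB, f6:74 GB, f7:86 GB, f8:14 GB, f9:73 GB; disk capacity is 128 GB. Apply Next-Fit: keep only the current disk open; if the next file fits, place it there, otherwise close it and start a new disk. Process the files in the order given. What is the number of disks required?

f1 (34 GB) → disk 1 (remaining 94 GB)
f2 (38 GB) → disk 1 (remaining 56 GB)
f3 (79 GB) → disk 2 (remaining 49 GB)
f4 (38 GB) → disk 2 (remaining 11 GB)
f5 (14 GB) → disk 3 (remaining 114 GB)
f6 (74 GB) → disk 3 (remaining 40 GB)
f7 (86 GB) → disk 4 (remaining 42 GB)
f8 (14 GB) → disk 4 (remaining 28 GB)
f9 (73 GB) → disk 5 (remaining 55 GB)

5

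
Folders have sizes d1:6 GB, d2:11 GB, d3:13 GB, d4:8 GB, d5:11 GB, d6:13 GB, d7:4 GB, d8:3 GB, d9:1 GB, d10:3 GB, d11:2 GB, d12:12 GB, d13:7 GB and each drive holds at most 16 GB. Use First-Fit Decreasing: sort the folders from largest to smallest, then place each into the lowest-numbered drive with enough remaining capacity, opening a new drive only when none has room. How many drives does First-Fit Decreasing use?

7 drives

Sorted descending: 13, 13, 12, 11, 11, 8, 7, 6, 4, 3, 3, 2, 1.
Put 13 GB in drive 1; 3 GB remain.
Put 13 GB in drive 2; 3 GB remain.
Put 12 GB in drive 3; 4 GB remain.
Put 11 GB in drive 4; 5 GB remain.
Put 11 GB in drive 5; 5 GB remain.
Put 8 GB in drive 6; 8 GB remain.
Put 7 GB in drive 6; 1 GB remain.
Put 6 GB in drive 7; 10 GB remain.
Put 4 GB in drive 3; 0 GB remain.
Put 3 GB in drive 1; 0 GB remain.
Put 3 GB in drive 2; 0 GB remain.
Put 2 GB in drive 4; 3 GB remain.
Put 1 GB in drive 4; 2 GB remain.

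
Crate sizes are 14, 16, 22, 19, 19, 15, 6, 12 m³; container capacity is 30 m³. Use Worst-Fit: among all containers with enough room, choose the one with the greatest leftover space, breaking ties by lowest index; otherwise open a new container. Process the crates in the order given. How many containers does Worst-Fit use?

6 containers

14 m³ → container 1 (remaining 16 m³)
16 m³ → container 1 (remaining 0 m³)
22 m³ → container 2 (remaining 8 m³)
19 m³ → container 3 (remaining 11 m³)
19 m³ → container 4 (remaining 11 m³)
15 m³ → container 5 (remaining 15 m³)
6 m³ → container 5 (remaining 9 m³)
12 m³ → container 6 (remaining 18 m³)
Final containers: [14,16] [22] [19] [19] [15,6] [12].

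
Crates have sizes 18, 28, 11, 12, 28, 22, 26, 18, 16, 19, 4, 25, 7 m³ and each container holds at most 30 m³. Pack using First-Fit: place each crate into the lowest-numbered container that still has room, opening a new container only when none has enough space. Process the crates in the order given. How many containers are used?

18 m³ → container 1 (remaining 12 m³)
28 m³ → container 2 (remaining 2 m³)
11 m³ → container 1 (remaining 1 m³)
12 m³ → container 3 (remaining 18 m³)
28 m³ → container 4 (remaining 2 m³)
22 m³ → container 5 (remaining 8 m³)
26 m³ → container 6 (remaining 4 m³)
18 m³ → container 3 (remaining 0 m³)
16 m³ → container 7 (remaining 14 m³)
19 m³ → container 8 (remaining 11 m³)
4 m³ → container 5 (remaining 4 m³)
25 m³ → container 9 (remaining 5 m³)
7 m³ → container 7 (remaining 7 m³)

9 containers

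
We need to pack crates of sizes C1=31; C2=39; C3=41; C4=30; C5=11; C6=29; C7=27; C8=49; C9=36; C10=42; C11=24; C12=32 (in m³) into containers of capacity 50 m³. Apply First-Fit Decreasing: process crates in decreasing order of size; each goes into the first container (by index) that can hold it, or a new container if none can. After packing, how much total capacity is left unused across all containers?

159

Sorted descending: 49, 42, 41, 39, 36, 32, 31, 30, 29, 27, 24, 11.
Put 49 m³ in container 1; 1 m³ remain.
Put 42 m³ in container 2; 8 m³ remain.
Put 41 m³ in container 3; 9 m³ remain.
Put 39 m³ in container 4; 11 m³ remain.
Put 36 m³ in container 5; 14 m³ remain.
Put 32 m³ in container 6; 18 m³ remain.
Put 31 m³ in container 7; 19 m³ remain.
Put 30 m³ in container 8; 20 m³ remain.
Put 29 m³ in container 9; 21 m³ remain.
Put 27 m³ in container 10; 23 m³ remain.
Put 24 m³ in container 11; 26 m³ remain.
Put 11 m³ in container 4; 0 m³ remain.
11 containers × 50 m³ = 550 m³; used 391 m³; unused 159 m³.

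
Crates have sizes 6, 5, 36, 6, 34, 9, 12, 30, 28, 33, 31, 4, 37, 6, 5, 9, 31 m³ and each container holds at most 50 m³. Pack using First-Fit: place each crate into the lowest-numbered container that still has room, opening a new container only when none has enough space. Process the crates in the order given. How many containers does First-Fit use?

6 m³ → container 1 (remaining 44 m³)
5 m³ → container 1 (remaining 39 m³)
36 m³ → container 1 (remaining 3 m³)
6 m³ → container 2 (remaining 44 m³)
34 m³ → container 2 (remaining 10 m³)
9 m³ → container 2 (remaining 1 m³)
12 m³ → container 3 (remaining 38 m³)
30 m³ → container 3 (remaining 8 m³)
28 m³ → container 4 (remaining 22 m³)
33 m³ → container 5 (remaining 17 m³)
31 m³ → container 6 (remaining 19 m³)
4 m³ → container 3 (remaining 4 m³)
37 m³ → container 7 (remaining 13 m³)
6 m³ → container 4 (remaining 16 m³)
5 m³ → container 4 (remaining 11 m³)
9 m³ → container 4 (remaining 2 m³)
31 m³ → container 8 (remaining 19 m³)

8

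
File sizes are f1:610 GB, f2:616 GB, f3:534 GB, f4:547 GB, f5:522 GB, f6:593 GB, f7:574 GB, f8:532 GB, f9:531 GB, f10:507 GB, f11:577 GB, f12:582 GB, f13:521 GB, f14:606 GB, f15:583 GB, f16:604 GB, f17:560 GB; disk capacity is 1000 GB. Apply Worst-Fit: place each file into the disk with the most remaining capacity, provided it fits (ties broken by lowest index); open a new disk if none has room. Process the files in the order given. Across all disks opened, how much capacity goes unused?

Put f1 (610 GB) in disk 1; 390 GB remain.
Put f2 (616 GB) in disk 2; 384 GB remain.
Put f3 (534 GB) in disk 3; 466 GB remain.
Put f4 (547 GB) in disk 4; 453 GB remain.
Put f5 (522 GB) in disk 5; 478 GB remain.
Put f6 (593 GB) in disk 6; 407 GB remain.
Put f7 (574 GB) in disk 7; 426 GB remain.
Put f8 (532 GB) in disk 8; 468 GB remain.
Put f9 (531 GB) in disk 9; 469 GB remain.
Put f10 (507 GB) in disk 10; 493 GB remain.
Put f11 (577 GB) in disk 11; 423 GB remain.
Put f12 (582 GB) in disk 12; 418 GB remain.
Put f13 (521 GB) in disk 13; 479 GB remain.
Put f14 (606 GB) in disk 14; 394 GB remain.
Put f15 (583 GB) in disk 15; 417 GB remain.
Put f16 (604 GB) in disk 16; 396 GB remain.
Put f17 (560 GB) in disk 17; 440 GB remain.
17 disks × 1000 GB = 17000 GB; used 9599 GB; unused 7401 GB.

7401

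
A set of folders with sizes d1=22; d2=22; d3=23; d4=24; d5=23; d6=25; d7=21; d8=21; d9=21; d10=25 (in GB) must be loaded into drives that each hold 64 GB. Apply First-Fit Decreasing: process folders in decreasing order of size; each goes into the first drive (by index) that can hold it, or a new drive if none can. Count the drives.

5

Sorted descending: 25, 25, 24, 23, 23, 22, 22, 21, 21, 21.
Put 25 GB in drive 1; 39 GB remain.
Put 25 GB in drive 1; 14 GB remain.
Put 24 GB in drive 2; 40 GB remain.
Put 23 GB in drive 2; 17 GB remain.
Put 23 GB in drive 3; 41 GB remain.
Put 22 GB in drive 3; 19 GB remain.
Put 22 GB in drive 4; 42 GB remain.
Put 21 GB in drive 4; 21 GB remain.
Put 21 GB in drive 4; 0 GB remain.
Put 21 GB in drive 5; 43 GB remain.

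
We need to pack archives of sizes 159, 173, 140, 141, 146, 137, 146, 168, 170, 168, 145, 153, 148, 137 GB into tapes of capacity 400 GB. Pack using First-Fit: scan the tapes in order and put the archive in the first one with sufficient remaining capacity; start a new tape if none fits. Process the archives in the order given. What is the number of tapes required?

7 tapes

tape 1: place 159 GB, 241 GB left
tape 1: place 173 GB, 68 GB left
tape 2: place 140 GB, 260 GB left
tape 2: place 141 GB, 119 GB left
tape 3: place 146 GB, 254 GB left
tape 3: place 137 GB, 117 GB left
tape 4: place 146 GB, 254 GB left
tape 4: place 168 GB, 86 GB left
tape 5: place 170 GB, 230 GB left
tape 5: place 168 GB, 62 GB left
tape 6: place 145 GB, 255 GB left
tape 6: place 153 GB, 102 GB left
tape 7: place 148 GB, 252 GB left
tape 7: place 137 GB, 115 GB left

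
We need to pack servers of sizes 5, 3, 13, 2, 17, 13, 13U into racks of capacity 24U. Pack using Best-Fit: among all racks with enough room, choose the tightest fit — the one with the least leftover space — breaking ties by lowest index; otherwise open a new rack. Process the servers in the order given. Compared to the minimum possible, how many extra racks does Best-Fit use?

Best-Fit: [5,3,13,2] [17] [13] [13] → 4 racks.
4 servers exceed 12U (half the capacity), and no two of those can share a rack, so at least 4 racks are needed.
So 4 is already optimal.

0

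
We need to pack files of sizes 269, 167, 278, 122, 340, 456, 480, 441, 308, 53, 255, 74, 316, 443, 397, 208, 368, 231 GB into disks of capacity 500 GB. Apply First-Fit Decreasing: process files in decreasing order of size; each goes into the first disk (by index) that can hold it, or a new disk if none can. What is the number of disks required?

Sorted descending: 480, 456, 443, 441, 397, 368, 340, 316, 308, 278, 269, 255, 231, 208, 167, 122, 74, 53.
480 GB → disk 1 (remaining 20 GB)
456 GB → disk 2 (remaining 44 GB)
443 GB → disk 3 (remaining 57 GB)
441 GB → disk 4 (remaining 59 GB)
397 GB → disk 5 (remaining 103 GB)
368 GB → disk 6 (remaining 132 GB)
340 GB → disk 7 (remaining 160 GB)
316 GB → disk 8 (remaining 184 GB)
308 GB → disk 9 (remaining 192 GB)
278 GB → disk 10 (remaining 222 GB)
269 GB → disk 11 (remaining 231 GB)
255 GB → disk 12 (remaining 245 GB)
231 GB → disk 11 (remaining 0 GB)
208 GB → disk 10 (remaining 14 GB)
167 GB → disk 8 (remaining 17 GB)
122 GB → disk 6 (remaining 10 GB)
74 GB → disk 5 (remaining 29 GB)
53 GB → disk 3 (remaining 4 GB)
Final disks: [480] [456] [443,53] [441] [397,74] [368,122] [340] [316,167] [308] [278,208] [269,231] [255].

12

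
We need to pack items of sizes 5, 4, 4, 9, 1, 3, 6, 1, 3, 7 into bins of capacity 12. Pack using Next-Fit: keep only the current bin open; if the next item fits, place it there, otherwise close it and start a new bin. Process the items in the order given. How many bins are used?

Put 5 in bin 1; 7 remain.
Put 4 in bin 1; 3 remain.
Put 4 in bin 2; 8 remain.
Put 9 in bin 3; 3 remain.
Put 1 in bin 3; 2 remain.
Put 3 in bin 4; 9 remain.
Put 6 in bin 4; 3 remain.
Put 1 in bin 4; 2 remain.
Put 3 in bin 5; 9 remain.
Put 7 in bin 5; 2 remain.

5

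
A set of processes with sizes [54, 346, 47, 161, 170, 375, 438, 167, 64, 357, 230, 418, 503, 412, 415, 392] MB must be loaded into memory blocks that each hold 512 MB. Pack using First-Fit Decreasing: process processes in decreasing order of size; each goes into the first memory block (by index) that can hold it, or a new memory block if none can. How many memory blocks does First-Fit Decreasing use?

Sorted descending: 503, 438, 418, 415, 412, 392, 375, 357, 346, 230, 170, 167, 161, 64, 54, 47.
Put 503 MB in memory block 1; 9 MB remain.
Put 438 MB in memory block 2; 74 MB remain.
Put 418 MB in memory block 3; 94 MB remain.
Put 415 MB in memory block 4; 97 MB remain.
Put 412 MB in memory block 5; 100 MB remain.
Put 392 MB in memory block 6; 120 MB remain.
Put 375 MB in memory block 7; 137 MB remain.
Put 357 MB in memory block 8; 155 MB remain.
Put 346 MB in memory block 9; 166 MB remain.
Put 230 MB in memory block 10; 282 MB remain.
Put 170 MB in memory block 10; 112 MB remain.
Put 167 MB in memory block 11; 345 MB remain.
Put 161 MB in memory block 9; 5 MB remain.
Put 64 MB in memory block 2; 10 MB remain.
Put 54 MB in memory block 3; 40 MB remain.
Put 47 MB in memory block 4; 50 MB remain.

11 memory blocks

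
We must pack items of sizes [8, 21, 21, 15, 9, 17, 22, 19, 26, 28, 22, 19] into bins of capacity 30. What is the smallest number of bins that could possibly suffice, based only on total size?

8 bins

Total size = 8 + 21 + 21 + 15 + 9 + 17 + 22 + 19 + 26 + 28 + 22 + 19 = 227.
⌈227 / 30⌉ = 8.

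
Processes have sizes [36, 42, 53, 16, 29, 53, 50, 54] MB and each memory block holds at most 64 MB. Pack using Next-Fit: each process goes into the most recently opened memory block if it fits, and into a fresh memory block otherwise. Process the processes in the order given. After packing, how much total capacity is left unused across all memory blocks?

115

Put 36 MB in memory block 1; 28 MB remain.
Put 42 MB in memory block 2; 22 MB remain.
Put 53 MB in memory block 3; 11 MB remain.
Put 16 MB in memory block 4; 48 MB remain.
Put 29 MB in memory block 4; 19 MB remain.
Put 53 MB in memory block 5; 11 MB remain.
Put 50 MB in memory block 6; 14 MB remain.
Put 54 MB in memory block 7; 10 MB remain.
7 memory blocks × 64 MB = 448 MB; used 333 MB; unused 115 MB.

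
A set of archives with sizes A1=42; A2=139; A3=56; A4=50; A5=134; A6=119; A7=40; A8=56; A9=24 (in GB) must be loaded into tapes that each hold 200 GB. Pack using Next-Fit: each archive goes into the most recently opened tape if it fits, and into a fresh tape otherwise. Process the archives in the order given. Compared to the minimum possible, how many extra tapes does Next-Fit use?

1

Next-Fit: [42,139] [56,50] [134] [119,40] [56,24] → 5 tapes.
Total size 660 GB; any packing needs at least ⌈660/200⌉ = 4 tapes.
An optimal packing achieves that bound: [139,56] [134,56] [119,50,24] [42,40] → 4 tapes.
Excess: 5 − 4 = 1.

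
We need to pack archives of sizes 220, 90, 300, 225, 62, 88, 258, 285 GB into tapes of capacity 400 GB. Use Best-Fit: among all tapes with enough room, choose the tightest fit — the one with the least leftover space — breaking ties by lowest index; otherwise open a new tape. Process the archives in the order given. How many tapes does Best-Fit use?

5 tapes

tape 1: place 220 GB, 180 GB left
tape 1: place 90 GB, 90 GB left
tape 2: place 300 GB, 100 GB left
tape 3: place 225 GB, 175 GB left
tape 1: place 62 GB, 28 GB left
tape 2: place 88 GB, 12 GB left
tape 4: place 258 GB, 142 GB left
tape 5: place 285 GB, 115 GB left
Final tapes: [220,90,62] [300,88] [225] [258] [285].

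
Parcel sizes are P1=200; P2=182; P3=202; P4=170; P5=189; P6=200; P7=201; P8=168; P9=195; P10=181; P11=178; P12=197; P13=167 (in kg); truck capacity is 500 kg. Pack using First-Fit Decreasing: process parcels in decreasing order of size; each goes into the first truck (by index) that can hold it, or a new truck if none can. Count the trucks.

7 trucks

Sorted descending: 202, 201, 200, 200, 197, 195, 189, 182, 181, 178, 170, 168, 167.
Put 202 kg in truck 1; 298 kg remain.
Put 201 kg in truck 1; 97 kg remain.
Put 200 kg in truck 2; 300 kg remain.
Put 200 kg in truck 2; 100 kg remain.
Put 197 kg in truck 3; 303 kg remain.
Put 195 kg in truck 3; 108 kg remain.
Put 189 kg in truck 4; 311 kg remain.
Put 182 kg in truck 4; 129 kg remain.
Put 181 kg in truck 5; 319 kg remain.
Put 178 kg in truck 5; 141 kg remain.
Put 170 kg in truck 6; 330 kg remain.
Put 168 kg in truck 6; 162 kg remain.
Put 167 kg in truck 7; 333 kg remain.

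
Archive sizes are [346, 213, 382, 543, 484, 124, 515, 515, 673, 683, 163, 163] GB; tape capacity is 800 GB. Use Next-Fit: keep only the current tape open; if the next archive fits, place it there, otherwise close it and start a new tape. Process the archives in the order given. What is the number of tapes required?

9 tapes

346 GB → tape 1 (remaining 454 GB)
213 GB → tape 1 (remaining 241 GB)
382 GB → tape 2 (remaining 418 GB)
543 GB → tape 3 (remaining 257 GB)
484 GB → tape 4 (remaining 316 GB)
124 GB → tape 4 (remaining 192 GB)
515 GB → tape 5 (remaining 285 GB)
515 GB → tape 6 (remaining 285 GB)
673 GB → tape 7 (remaining 127 GB)
683 GB → tape 8 (remaining 117 GB)
163 GB → tape 9 (remaining 637 GB)
163 GB → tape 9 (remaining 474 GB)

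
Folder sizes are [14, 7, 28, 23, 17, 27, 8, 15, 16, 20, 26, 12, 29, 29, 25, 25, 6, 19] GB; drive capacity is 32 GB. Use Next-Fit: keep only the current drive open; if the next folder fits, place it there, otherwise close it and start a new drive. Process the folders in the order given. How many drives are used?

drive 1: place 14 GB, 18 GB left
drive 1: place 7 GB, 11 GB left
drive 2: place 28 GB, 4 GB left
drive 3: place 23 GB, 9 GB left
drive 4: place 17 GB, 15 GB left
drive 5: place 27 GB, 5 GB left
drive 6: place 8 GB, 24 GB left
drive 6: place 15 GB, 9 GB left
drive 7: place 16 GB, 16 GB left
drive 8: place 20 GB, 12 GB left
drive 9: place 26 GB, 6 GB left
drive 10: place 12 GB, 20 GB left
drive 11: place 29 GB, 3 GB left
drive 12: place 29 GB, 3 GB left
drive 13: place 25 GB, 7 GB left
drive 14: place 25 GB, 7 GB left
drive 14: place 6 GB, 1 GB left
drive 15: place 19 GB, 13 GB left
Final drives: [14,7] [28] [23] [17] [27] [8,15] [16] [20] [26] [12] [29] [29] [25] [25,6] [19].

15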